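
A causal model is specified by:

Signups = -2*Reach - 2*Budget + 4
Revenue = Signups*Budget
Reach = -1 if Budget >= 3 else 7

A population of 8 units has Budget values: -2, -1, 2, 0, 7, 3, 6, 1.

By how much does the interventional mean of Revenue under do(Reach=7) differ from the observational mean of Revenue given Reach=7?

-42

Under do(Reach=7), Reach's equation is replaced by Reach=7 for every unit. Per-unit Revenue: 12, 8, -28, 0, -168, -48, -132, -12. Mean = -46.
Conditioning on Reach=7 selects the 5 unit(s) with Budget ∈ {-2, -1, 2, 0, 1}. Their Revenue values: 12, 8, -28, 0, -12. Mean = -4.
Difference = -46 − (-4) = -42.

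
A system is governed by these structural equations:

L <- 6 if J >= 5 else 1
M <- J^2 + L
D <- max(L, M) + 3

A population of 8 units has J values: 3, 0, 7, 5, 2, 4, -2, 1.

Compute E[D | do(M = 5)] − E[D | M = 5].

do(M=5) breaks M's dependence on J. With M=5 fixed, D across the units is 8, 8, 9, 9, 8, 8, 8, 8, mean 8.25.
E[D|M=5] averages over only the 2 units with M=5 (J = 2, -2): D = 8, 8, mean 8.
Difference = 8.25 − 8 = 0.25.

0.25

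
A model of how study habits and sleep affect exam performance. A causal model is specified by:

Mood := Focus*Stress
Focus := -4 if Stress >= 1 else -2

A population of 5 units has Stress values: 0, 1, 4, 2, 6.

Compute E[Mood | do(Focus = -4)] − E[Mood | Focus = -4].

2.6

do(Focus=-4) breaks Focus's dependence on Stress. With Focus=-4 fixed, Mood across the units is 0, -4, -16, -8, -24, mean -10.4.
Observing Focus=-4 restricts to units where Focus's equation naturally yields -4: Stress ∈ {1, 4, 2, 6}. In that subpopulation Mood = -4, -16, -8, -24, mean -13.
Difference = -10.4 − (-13) = 2.6.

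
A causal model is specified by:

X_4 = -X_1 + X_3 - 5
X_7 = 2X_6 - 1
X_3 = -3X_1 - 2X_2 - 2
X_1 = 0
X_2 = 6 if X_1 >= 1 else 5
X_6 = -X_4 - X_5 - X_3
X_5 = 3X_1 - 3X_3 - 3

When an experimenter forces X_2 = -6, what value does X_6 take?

Under do(X_2=-6), the mechanism X_2 = 6 if X_1 >= 1 else 5 is discarded; X_2 is fixed at -6.
X_3 = -3X_1 - 2X_2 - 2  [with X_1=0, X_2=-6]  = 10
X_4 = -X_1 + X_3 - 5  [with X_1=0, X_3=10]  = 5
X_5 = 3X_1 - 3X_3 - 3  [with X_1=0, X_3=10]  = -33
X_6 = -X_4 - X_5 - X_3  [with X_4=5, X_5=-33, X_3=10]  = 18

18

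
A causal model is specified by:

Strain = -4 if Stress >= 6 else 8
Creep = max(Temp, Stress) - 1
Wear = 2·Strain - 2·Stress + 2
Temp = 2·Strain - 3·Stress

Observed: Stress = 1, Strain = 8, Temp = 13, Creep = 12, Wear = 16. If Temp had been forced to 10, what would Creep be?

9

The intervention breaks the incoming arrows to Temp: Temp = 2·Strain - 3·Stress no longer applies, and Temp = 10.
Creep = max(Temp, Stress) - 1  [with Temp=10, Stress=1]  = 9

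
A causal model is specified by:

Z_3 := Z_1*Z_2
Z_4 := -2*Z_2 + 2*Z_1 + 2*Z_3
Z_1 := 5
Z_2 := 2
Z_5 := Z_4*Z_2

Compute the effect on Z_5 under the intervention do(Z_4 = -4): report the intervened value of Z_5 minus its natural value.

-60

Intervening sets Z_4 = -4 and removes its equation (Z_4 := -2*Z_2 + 2*Z_1 + 2*Z_3).
Z_5 = Z_4*Z_2  [with Z_4=-4, Z_2=2]  = -8
Without intervention: Z_3 = Z_1*Z_2  [with Z_1=5, Z_2=2]  = 10; Z_4 = -2*Z_2 + 2*Z_1 + 2*Z_3  [with Z_2=2, Z_1=5, Z_3=10]  = 26; Z_5 = Z_4*Z_2  [with Z_4=26, Z_2=2]  = 52.
Change = -8 − 52 = -60.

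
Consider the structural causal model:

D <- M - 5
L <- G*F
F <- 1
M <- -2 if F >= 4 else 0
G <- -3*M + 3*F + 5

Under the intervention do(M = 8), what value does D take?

do(M=8) replaces the equation M <- -2 if F >= 4 else 0 with the constant M = 8.
D = M - 5  [with M=8]  = 3

3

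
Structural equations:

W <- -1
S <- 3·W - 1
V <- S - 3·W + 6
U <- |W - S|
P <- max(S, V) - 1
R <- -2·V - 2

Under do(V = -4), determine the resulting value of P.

-5

do(V=-4) replaces the equation V <- S - 3·W + 6 with the constant V = -4.
S = 3·W - 1  [with W=-1]  = -4
P = max(S, V) - 1  [with S=-4, V=-4]  = -5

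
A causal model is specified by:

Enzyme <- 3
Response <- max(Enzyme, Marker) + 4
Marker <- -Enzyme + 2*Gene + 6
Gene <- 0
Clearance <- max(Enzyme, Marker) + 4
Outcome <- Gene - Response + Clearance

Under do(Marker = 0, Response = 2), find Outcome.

5

Setting Marker = 0, Response = 2 by intervention discards those variables' equations.
Clearance = max(Enzyme, Marker) + 4  [with Enzyme=3, Marker=0]  = 7
Outcome = Gene - Response + Clearance  [with Gene=0, Response=2, Clearance=7]  = 5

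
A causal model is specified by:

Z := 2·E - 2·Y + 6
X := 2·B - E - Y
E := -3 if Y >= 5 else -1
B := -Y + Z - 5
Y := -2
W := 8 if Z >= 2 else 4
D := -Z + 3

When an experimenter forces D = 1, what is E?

-1

do(D=1) replaces the equation D := -Z + 3 with the constant D = 1.
E is not downstream of the intervention, so its value is determined by the original equations.
E = -3 if Y >= 5 else -1  [with Y=-2]  = -1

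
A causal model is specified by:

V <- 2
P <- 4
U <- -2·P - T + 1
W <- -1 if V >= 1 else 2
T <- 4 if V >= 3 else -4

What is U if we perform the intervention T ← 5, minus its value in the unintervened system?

-9

Intervening sets T = 5 and removes its equation (T <- 4 if V >= 3 else -4).
U = -2·P - T + 1  [with P=4, T=5]  = -12
Without intervention: T = 4 if V >= 3 else -4  [with V=2]  = -4; U = -2·P - T + 1  [with P=4, T=-4]  = -3.
Change = -12 − (-3) = -9.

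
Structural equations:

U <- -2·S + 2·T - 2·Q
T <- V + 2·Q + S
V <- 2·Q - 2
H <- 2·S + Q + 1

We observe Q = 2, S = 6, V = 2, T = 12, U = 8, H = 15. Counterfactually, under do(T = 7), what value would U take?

Intervening sets T = 7 and removes its equation (T <- V + 2·Q + S).
U = -2·S + 2·T - 2·Q  [with S=6, T=7, Q=2]  = -2

-2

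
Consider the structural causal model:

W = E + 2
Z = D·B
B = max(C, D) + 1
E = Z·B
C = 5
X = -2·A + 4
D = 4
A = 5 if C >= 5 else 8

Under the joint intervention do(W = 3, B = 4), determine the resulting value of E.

Under do(W = 3, B = 4), each intervened variable's structural equation is replaced by its fixed value.
Z = D·B  [with D=4, B=4]  = 16
E = Z·B  [with Z=16, B=4]  = 64

64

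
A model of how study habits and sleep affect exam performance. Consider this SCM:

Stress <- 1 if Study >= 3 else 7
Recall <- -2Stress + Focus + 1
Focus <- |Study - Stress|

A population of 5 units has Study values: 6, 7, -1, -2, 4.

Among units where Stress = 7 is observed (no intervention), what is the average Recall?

-4.5

Observing Stress=7 restricts to units where Stress's equation naturally yields 7: Study ∈ {-1, -2}. In that subpopulation Recall = -5, -4, mean -4.5.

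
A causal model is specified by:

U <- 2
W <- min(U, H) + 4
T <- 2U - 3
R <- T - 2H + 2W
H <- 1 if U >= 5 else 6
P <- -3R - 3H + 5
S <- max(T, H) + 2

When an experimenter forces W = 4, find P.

-4

The intervention breaks the incoming arrows to W: W <- min(U, H) + 4 no longer applies, and W = 4.
T = 2U - 3  [with U=2]  = 1
H = 1 if U >= 5 else 6  [with U=2]  = 6
R = T - 2H + 2W  [with T=1, H=6, W=4]  = -3
P = -3R - 3H + 5  [with R=-3, H=6]  = -4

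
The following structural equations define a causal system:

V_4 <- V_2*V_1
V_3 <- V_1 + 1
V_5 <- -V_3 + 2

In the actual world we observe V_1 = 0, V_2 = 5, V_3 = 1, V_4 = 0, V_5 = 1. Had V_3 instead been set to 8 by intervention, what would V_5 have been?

-6

do(V_3=8) replaces the equation V_3 <- V_1 + 1 with the constant V_3 = 8.
V_5 = -V_3 + 2  [with V_3=8]  = -6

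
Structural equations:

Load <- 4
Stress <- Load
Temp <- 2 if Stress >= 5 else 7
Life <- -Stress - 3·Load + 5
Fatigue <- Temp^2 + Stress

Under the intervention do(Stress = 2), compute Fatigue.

51

Under do(Stress=2), the mechanism Stress <- Load is discarded; Stress is fixed at 2.
Temp = 2 if Stress >= 5 else 7  [with Stress=2]  = 7
Fatigue = Temp^2 + Stress  [with Temp=7, Stress=2]  = 51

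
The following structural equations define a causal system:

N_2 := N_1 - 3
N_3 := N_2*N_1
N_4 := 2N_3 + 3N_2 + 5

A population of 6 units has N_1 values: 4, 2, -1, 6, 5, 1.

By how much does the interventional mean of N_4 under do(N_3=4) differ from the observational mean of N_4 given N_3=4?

4

Under do(N_3=4), N_3's equation is replaced by N_3=4 for every unit. Per-unit N_4: 16, 10, 1, 22, 19, 7. Mean = 12.5.
Observing N_3=4 restricts to units where N_3's equation naturally yields 4: N_1 ∈ {4, -1}. In that subpopulation N_4 = 16, 1, mean 8.5.
Difference = 12.5 − 8.5 = 4.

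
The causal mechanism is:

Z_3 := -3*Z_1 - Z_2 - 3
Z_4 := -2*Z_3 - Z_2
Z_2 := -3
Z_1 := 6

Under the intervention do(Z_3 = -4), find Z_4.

The intervention breaks the incoming arrows to Z_3: Z_3 := -3*Z_1 - Z_2 - 3 no longer applies, and Z_3 = -4.
Z_4 = -2*Z_3 - Z_2  [with Z_3=-4, Z_2=-3]  = 11

11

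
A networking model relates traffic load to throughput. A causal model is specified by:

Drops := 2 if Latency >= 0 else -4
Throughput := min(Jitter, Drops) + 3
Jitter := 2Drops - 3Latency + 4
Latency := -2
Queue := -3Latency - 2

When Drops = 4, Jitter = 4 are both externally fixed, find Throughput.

7

Setting Drops = 4, Jitter = 4 by intervention discards those variables' equations.
Throughput = min(Jitter, Drops) + 3  [with Jitter=4, Drops=4]  = 7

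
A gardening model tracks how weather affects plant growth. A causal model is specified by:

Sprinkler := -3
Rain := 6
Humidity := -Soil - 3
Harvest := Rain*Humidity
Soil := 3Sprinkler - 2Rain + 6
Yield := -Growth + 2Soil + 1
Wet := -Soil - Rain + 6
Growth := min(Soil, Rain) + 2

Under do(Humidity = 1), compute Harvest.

6

Intervening sets Humidity = 1 and removes its equation (Humidity := -Soil - 3).
Harvest = Rain*Humidity  [with Rain=6, Humidity=1]  = 6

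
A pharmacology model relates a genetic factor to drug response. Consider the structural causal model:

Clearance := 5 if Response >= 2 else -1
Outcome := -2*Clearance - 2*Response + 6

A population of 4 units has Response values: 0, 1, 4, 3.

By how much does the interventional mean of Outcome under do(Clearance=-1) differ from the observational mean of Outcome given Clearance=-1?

Under do(Clearance=-1), Clearance's equation is replaced by Clearance=-1 for every unit. Per-unit Outcome: 8, 6, 0, 2. Mean = 4.
Conditioning on Clearance=-1 selects the 2 unit(s) with Response ∈ {0, 1}. Their Outcome values: 8, 6. Mean = 7.
Difference = 4 − 7 = -3.

-3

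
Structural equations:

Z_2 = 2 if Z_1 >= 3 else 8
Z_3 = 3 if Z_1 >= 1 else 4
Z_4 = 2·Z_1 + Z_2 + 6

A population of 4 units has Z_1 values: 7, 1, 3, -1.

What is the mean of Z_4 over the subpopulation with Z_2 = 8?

Conditioning on Z_2=8 selects the 2 unit(s) with Z_1 ∈ {1, -1}. Their Z_4 values: 16, 12. Mean = 14.

14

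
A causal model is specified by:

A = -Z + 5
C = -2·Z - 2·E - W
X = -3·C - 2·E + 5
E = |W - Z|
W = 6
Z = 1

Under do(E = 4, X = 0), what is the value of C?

-16

The joint intervention fixes E = 4, X = 0, removing each variable's own equation.
C = -2·Z - 2·E - W  [with Z=1, E=4, W=6]  = -16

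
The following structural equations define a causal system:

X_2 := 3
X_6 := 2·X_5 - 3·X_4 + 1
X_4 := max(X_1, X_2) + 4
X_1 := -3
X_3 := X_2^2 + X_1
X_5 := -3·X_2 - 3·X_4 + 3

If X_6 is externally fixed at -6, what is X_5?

-27

do(X_6=-6) replaces the equation X_6 := 2·X_5 - 3·X_4 + 1 with the constant X_6 = -6.
Since X_5 is not a descendant of the intervened variable, it is unaffected.
X_4 = max(X_1, X_2) + 4  [with X_1=-3, X_2=3]  = 7
X_5 = -3·X_2 - 3·X_4 + 3  [with X_2=3, X_4=7]  = -27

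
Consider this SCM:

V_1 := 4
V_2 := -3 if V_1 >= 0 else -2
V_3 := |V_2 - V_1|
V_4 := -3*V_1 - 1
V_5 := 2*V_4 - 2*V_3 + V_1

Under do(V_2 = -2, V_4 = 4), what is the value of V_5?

Setting V_2 = -2, V_4 = 4 by intervention discards those variables' equations.
V_3 = |V_2 - V_1|  [with V_2=-2, V_1=4]  = 6
V_5 = 2*V_4 - 2*V_3 + V_1  [with V_4=4, V_3=6, V_1=4]  = 0

0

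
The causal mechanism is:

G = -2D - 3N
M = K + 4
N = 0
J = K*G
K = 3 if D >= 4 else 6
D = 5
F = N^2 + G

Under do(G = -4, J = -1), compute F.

-4

Under do(G = -4, J = -1), each intervened variable's structural equation is replaced by its fixed value.
F = N^2 + G  [with N=0, G=-4]  = -4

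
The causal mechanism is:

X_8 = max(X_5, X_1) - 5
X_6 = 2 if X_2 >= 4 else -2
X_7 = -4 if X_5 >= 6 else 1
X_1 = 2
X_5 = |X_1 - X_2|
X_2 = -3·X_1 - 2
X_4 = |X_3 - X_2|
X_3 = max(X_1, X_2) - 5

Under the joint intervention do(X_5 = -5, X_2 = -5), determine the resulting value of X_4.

Setting X_5 = -5, X_2 = -5 by intervention discards those variables' equations.
X_3 = max(X_1, X_2) - 5  [with X_1=2, X_2=-5]  = -3
X_4 = |X_3 - X_2|  [with X_3=-3, X_2=-5]  = 2

2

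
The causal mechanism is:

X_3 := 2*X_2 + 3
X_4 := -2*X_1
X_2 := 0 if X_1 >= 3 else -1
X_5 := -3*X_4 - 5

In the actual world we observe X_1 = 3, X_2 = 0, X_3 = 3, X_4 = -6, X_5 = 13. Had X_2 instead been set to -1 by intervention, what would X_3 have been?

The intervention breaks the incoming arrows to X_2: X_2 := 0 if X_1 >= 3 else -1 no longer applies, and X_2 = -1.
X_3 = 2*X_2 + 3  [with X_2=-1]  = 1

1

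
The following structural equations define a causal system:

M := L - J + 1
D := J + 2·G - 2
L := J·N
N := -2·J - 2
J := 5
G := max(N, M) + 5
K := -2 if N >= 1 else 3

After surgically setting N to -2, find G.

do(N=-2) replaces the equation N := -2·J - 2 with the constant N = -2.
L = J·N  [with J=5, N=-2]  = -10
M = L - J + 1  [with L=-10, J=5]  = -14
G = max(N, M) + 5  [with N=-2, M=-14]  = 3

3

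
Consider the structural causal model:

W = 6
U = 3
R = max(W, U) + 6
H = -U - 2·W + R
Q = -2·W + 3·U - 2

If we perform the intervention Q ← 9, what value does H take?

-3

Intervening sets Q = 9 and removes its equation (Q = -2·W + 3·U - 2).
No directed path runs from Q to H, so H keeps its natural value.
R = max(W, U) + 6  [with W=6, U=3]  = 12
H = -U - 2·W + R  [with U=3, W=6, R=12]  = -3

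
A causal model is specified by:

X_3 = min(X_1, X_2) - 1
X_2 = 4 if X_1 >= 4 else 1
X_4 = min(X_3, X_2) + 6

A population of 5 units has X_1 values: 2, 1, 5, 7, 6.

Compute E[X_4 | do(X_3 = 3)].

Under do(X_3=3), X_3's equation is replaced by X_3=3 for every unit. Per-unit X_4: 7, 7, 9, 9, 9. Mean = 8.2.

8.2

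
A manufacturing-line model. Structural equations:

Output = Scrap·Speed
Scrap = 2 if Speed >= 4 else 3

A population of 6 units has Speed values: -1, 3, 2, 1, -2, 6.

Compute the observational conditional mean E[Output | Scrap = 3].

1.8

E[Output|Scrap=3] averages over only the 5 units with Scrap=3 (Speed = -1, 3, 2, 1, -2): Output = -3, 9, 6, 3, -6, mean 1.8.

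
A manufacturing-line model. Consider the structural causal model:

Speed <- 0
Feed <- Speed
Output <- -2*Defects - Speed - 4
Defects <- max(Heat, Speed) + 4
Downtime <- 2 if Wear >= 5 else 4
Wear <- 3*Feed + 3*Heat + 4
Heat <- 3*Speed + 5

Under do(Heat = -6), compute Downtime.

4

The intervention breaks the incoming arrows to Heat: Heat <- 3*Speed + 5 no longer applies, and Heat = -6.
Feed = Speed  [with Speed=0]  = 0
Wear = 3*Feed + 3*Heat + 4  [with Feed=0, Heat=-6]  = -14
Downtime = 2 if Wear >= 5 else 4  [with Wear=-14]  = 4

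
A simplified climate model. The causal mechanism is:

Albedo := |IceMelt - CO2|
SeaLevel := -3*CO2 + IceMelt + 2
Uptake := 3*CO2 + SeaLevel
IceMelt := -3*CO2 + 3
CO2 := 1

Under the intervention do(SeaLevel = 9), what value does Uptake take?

Intervening sets SeaLevel = 9 and removes its equation (SeaLevel := -3*CO2 + IceMelt + 2).
Uptake = 3*CO2 + SeaLevel  [with CO2=1, SeaLevel=9]  = 12

12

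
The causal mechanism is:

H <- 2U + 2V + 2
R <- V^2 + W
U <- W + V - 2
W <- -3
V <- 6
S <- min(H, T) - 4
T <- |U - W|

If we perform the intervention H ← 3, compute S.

-1

Under do(H=3), the mechanism H <- 2U + 2V + 2 is discarded; H is fixed at 3.
U = W + V - 2  [with W=-3, V=6]  = 1
T = |U - W|  [with U=1, W=-3]  = 4
S = min(H, T) - 4  [with H=3, T=4]  = -1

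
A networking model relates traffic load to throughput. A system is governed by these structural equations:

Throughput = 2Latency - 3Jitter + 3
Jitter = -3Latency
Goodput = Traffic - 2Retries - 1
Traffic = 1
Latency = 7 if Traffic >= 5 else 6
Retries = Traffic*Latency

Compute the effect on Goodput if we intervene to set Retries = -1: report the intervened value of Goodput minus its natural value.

14

The intervention breaks the incoming arrows to Retries: Retries = Traffic*Latency no longer applies, and Retries = -1.
Goodput = Traffic - 2Retries - 1  [with Traffic=1, Retries=-1]  = 2
Without intervention: Latency = 7 if Traffic >= 5 else 6  [with Traffic=1]  = 6; Retries = Traffic*Latency  [with Traffic=1, Latency=6]  = 6; Goodput = Traffic - 2Retries - 1  [with Traffic=1, Retries=6]  = -12.
Change = 2 − (-12) = 14.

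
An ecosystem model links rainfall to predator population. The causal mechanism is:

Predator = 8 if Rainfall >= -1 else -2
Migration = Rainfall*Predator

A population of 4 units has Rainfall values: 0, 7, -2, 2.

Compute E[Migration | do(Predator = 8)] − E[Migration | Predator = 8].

Every unit gets Predator=8 under the intervention. Migration values become 0, 56, -16, 16; E[Migration|do(Predator=8)] = 14.
Conditioning on Predator=8 selects the 3 unit(s) with Rainfall ∈ {0, 7, 2}. Their Migration values: 0, 56, 16. Mean = 24.
Difference = 14 − 24 = -10.

-10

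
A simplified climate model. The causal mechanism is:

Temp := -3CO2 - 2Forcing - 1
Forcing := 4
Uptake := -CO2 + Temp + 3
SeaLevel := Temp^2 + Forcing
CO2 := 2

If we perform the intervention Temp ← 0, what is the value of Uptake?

1

do(Temp=0) replaces the equation Temp := -3CO2 - 2Forcing - 1 with the constant Temp = 0.
Uptake = -CO2 + Temp + 3  [with CO2=2, Temp=0]  = 1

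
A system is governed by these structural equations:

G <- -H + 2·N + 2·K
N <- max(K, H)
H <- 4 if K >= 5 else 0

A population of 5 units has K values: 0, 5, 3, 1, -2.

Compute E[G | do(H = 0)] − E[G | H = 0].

Every unit gets H=0 under the intervention. G values become 0, 20, 12, 4, -4; E[G|do(H=0)] = 6.4.
E[G|H=0] averages over only the 4 units with H=0 (K = 0, 3, 1, -2): G = 0, 12, 4, -4, mean 3.
Difference = 6.4 − 3 = 3.4.

3.4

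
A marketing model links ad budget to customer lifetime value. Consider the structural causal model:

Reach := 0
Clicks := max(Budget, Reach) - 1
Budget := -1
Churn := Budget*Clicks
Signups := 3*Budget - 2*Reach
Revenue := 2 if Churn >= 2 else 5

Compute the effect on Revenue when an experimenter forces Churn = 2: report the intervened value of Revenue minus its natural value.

The intervention breaks the incoming arrows to Churn: Churn := Budget*Clicks no longer applies, and Churn = 2.
Revenue = 2 if Churn >= 2 else 5  [with Churn=2]  = 2
Without intervention: Clicks = max(Budget, Reach) - 1  [with Budget=-1, Reach=0]  = -1; Churn = Budget*Clicks  [with Budget=-1, Clicks=-1]  = 1; Revenue = 2 if Churn >= 2 else 5  [with Churn=1]  = 5.
Change = 2 − 5 = -3.

-3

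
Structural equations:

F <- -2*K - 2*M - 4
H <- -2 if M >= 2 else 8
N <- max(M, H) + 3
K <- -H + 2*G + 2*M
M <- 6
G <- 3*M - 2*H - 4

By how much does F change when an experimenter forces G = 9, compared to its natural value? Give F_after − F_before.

36

The intervention breaks the incoming arrows to G: G <- 3*M - 2*H - 4 no longer applies, and G = 9.
H = -2 if M >= 2 else 8  [with M=6]  = -2
K = -H + 2*G + 2*M  [with H=-2, G=9, M=6]  = 32
F = -2*K - 2*M - 4  [with K=32, M=6]  = -80
Without intervention: H = -2 if M >= 2 else 8  [with M=6]  = -2; G = 3*M - 2*H - 4  [with M=6, H=-2]  = 18; K = -H + 2*G + 2*M  [with H=-2, G=18, M=6]  = 50; F = -2*K - 2*M - 4  [with K=50, M=6]  = -116.
Change = -80 − (-116) = 36.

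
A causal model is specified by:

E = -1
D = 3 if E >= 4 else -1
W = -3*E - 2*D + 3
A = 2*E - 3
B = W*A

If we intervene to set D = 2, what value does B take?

do(D=2) replaces the equation D = 3 if E >= 4 else -1 with the constant D = 2.
W = -3*E - 2*D + 3  [with E=-1, D=2]  = 2
A = 2*E - 3  [with E=-1]  = -5
B = W*A  [with W=2, A=-5]  = -10

-10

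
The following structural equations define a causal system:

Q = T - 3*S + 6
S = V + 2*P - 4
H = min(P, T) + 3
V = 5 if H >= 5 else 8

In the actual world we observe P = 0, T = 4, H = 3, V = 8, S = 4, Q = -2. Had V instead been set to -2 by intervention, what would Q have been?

28

Under do(V=-2), the mechanism V = 5 if H >= 5 else 8 is discarded; V is fixed at -2.
S = V + 2*P - 4  [with V=-2, P=0]  = -6
Q = T - 3*S + 6  [with T=4, S=-6]  = 28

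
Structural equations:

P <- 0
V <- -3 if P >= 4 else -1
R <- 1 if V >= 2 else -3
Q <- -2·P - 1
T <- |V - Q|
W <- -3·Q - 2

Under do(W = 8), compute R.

do(W=8) replaces the equation W <- -3·Q - 2 with the constant W = 8.
R is not downstream of the intervention, so its value is determined by the original equations.
V = -3 if P >= 4 else -1  [with P=0]  = -1
R = 1 if V >= 2 else -3  [with V=-1]  = -3

-3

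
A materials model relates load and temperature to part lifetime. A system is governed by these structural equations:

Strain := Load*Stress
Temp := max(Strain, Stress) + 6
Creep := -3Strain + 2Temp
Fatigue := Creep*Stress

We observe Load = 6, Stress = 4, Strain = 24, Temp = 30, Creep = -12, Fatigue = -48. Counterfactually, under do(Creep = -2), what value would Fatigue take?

The intervention breaks the incoming arrows to Creep: Creep := -3Strain + 2Temp no longer applies, and Creep = -2.
Fatigue = Creep*Stress  [with Creep=-2, Stress=4]  = -8

-8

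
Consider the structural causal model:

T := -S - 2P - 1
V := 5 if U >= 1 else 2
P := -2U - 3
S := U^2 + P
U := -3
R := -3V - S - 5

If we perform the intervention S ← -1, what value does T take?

-6

The intervention breaks the incoming arrows to S: S := U^2 + P no longer applies, and S = -1.
P = -2U - 3  [with U=-3]  = 3
T = -S - 2P - 1  [with S=-1, P=3]  = -6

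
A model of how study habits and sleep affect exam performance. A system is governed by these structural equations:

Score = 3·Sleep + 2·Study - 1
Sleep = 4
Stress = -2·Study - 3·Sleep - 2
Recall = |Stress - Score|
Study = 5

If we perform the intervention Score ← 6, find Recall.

Intervening sets Score = 6 and removes its equation (Score = 3·Sleep + 2·Study - 1).
Stress = -2·Study - 3·Sleep - 2  [with Study=5, Sleep=4]  = -24
Recall = |Stress - Score|  [with Stress=-24, Score=6]  = 30

30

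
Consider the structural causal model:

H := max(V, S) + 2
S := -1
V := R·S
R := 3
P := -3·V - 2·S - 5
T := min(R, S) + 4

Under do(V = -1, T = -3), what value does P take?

0

The joint intervention fixes V = -1, T = -3, removing each variable's own equation.
P = -3·V - 2·S - 5  [with V=-1, S=-1]  = 0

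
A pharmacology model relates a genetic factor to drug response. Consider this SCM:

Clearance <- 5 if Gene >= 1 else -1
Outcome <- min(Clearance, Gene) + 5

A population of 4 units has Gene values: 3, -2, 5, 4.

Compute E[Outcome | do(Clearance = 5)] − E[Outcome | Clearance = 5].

The intervention sets Clearance=5 in all 4 units regardless of Gene. Recomputing Outcome per unit gives 8, 3, 10, 9; average 7.5.
E[Outcome|Clearance=5] averages over only the 3 units with Clearance=5 (Gene = 3, 5, 4): Outcome = 8, 10, 9, mean 9.
Difference = 7.5 − 9 = -1.5.

-1.5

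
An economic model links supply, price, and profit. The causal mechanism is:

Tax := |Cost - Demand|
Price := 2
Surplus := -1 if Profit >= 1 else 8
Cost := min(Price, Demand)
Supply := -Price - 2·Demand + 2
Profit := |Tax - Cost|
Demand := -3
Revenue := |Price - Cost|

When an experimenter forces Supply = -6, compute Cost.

The intervention breaks the incoming arrows to Supply: Supply := -Price - 2·Demand + 2 no longer applies, and Supply = -6.
Cost is not downstream of the intervention, so its value is determined by the original equations.
Cost = min(Price, Demand)  [with Price=2, Demand=-3]  = -3

-3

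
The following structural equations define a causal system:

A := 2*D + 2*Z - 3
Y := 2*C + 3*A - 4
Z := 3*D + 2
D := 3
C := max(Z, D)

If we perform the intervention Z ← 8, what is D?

3

Under do(Z=8), the mechanism Z := 3*D + 2 is discarded; Z is fixed at 8.
D is not downstream of the intervention, so its value is determined by the original equations.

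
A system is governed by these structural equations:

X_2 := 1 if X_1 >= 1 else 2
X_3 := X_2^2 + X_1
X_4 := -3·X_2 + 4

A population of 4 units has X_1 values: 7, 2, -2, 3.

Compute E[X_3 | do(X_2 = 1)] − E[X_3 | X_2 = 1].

-1.5

The intervention sets X_2=1 in all 4 units regardless of X_1. Recomputing X_3 per unit gives 8, 3, -1, 4; average 3.5.
Observing X_2=1 restricts to units where X_2's equation naturally yields 1: X_1 ∈ {7, 2, 3}. In that subpopulation X_3 = 8, 3, 4, mean 5.
Difference = 3.5 − 5 = -1.5.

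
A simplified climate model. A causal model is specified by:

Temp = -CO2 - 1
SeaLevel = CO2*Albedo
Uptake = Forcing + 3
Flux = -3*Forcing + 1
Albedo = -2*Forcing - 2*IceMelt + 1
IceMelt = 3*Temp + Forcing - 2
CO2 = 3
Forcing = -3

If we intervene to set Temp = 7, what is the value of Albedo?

do(Temp=7) replaces the equation Temp = -CO2 - 1 with the constant Temp = 7.
IceMelt = 3*Temp + Forcing - 2  [with Temp=7, Forcing=-3]  = 16
Albedo = -2*Forcing - 2*IceMelt + 1  [with Forcing=-3, IceMelt=16]  = -25

-25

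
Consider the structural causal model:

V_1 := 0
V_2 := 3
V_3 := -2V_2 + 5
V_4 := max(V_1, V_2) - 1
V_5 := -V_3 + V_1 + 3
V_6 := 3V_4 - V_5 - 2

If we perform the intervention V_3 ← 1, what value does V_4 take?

The intervention breaks the incoming arrows to V_3: V_3 := -2V_2 + 5 no longer applies, and V_3 = 1.
V_4 is not downstream of the intervention, so its value is determined by the original equations.
V_4 = max(V_1, V_2) - 1  [with V_1=0, V_2=3]  = 2

2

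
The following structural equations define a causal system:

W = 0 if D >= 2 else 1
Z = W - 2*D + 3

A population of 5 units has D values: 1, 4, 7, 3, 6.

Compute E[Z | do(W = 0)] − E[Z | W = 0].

1.6

do(W=0) breaks W's dependence on D. With W=0 fixed, Z across the units is 1, -5, -11, -3, -9, mean -5.4.
E[Z|W=0] averages over only the 4 units with W=0 (D = 4, 7, 3, 6): Z = -5, -11, -3, -9, mean -7.
Difference = -5.4 − (-7) = 1.6.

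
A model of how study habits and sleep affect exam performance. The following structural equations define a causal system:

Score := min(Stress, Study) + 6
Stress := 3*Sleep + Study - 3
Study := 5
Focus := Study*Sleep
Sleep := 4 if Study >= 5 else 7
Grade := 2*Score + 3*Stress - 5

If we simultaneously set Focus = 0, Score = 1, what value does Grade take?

The joint intervention fixes Focus = 0, Score = 1, removing each variable's own equation.
Sleep = 4 if Study >= 5 else 7  [with Study=5]  = 4
Stress = 3*Sleep + Study - 3  [with Sleep=4, Study=5]  = 14
Grade = 2*Score + 3*Stress - 5  [with Score=1, Stress=14]  = 39

39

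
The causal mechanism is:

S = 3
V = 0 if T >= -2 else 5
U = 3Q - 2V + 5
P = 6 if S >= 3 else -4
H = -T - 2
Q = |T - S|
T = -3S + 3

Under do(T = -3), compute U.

Under do(T=-3), the mechanism T = -3S + 3 is discarded; T is fixed at -3.
Q = |T - S|  [with T=-3, S=3]  = 6
V = 0 if T >= -2 else 5  [with T=-3]  = 5
U = 3Q - 2V + 5  [with Q=6, V=5]  = 13

13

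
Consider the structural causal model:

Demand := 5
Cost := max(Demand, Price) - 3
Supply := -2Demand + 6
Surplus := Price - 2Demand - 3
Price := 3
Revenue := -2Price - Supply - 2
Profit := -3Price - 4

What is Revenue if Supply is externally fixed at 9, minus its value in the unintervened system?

-13

do(Supply=9) replaces the equation Supply := -2Demand + 6 with the constant Supply = 9.
Revenue = -2Price - Supply - 2  [with Price=3, Supply=9]  = -17
Without intervention: Supply = -2Demand + 6  [with Demand=5]  = -4; Revenue = -2Price - Supply - 2  [with Price=3, Supply=-4]  = -4.
Change = -17 − (-4) = -13.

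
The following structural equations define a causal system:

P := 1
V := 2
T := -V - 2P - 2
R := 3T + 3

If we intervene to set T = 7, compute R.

24

The intervention breaks the incoming arrows to T: T := -V - 2P - 2 no longer applies, and T = 7.
R = 3T + 3  [with T=7]  = 24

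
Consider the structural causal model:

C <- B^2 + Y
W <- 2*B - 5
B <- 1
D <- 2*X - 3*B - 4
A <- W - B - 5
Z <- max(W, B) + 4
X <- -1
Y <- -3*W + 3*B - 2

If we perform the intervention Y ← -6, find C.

-5

Under do(Y=-6), the mechanism Y <- -3*W + 3*B - 2 is discarded; Y is fixed at -6.
C = B^2 + Y  [with B=1, Y=-6]  = -5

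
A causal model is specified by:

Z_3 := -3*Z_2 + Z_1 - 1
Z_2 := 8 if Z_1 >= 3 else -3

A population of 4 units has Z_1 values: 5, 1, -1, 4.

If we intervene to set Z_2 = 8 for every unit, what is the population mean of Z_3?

The intervention sets Z_2=8 in all 4 units regardless of Z_1. Recomputing Z_3 per unit gives -20, -24, -26, -21; average -22.75.

-22.75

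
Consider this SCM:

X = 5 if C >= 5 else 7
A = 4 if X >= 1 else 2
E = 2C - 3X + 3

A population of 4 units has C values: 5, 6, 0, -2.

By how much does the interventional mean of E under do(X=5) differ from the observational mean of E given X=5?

-6.5

The intervention sets X=5 in all 4 units regardless of C. Recomputing E per unit gives -2, 0, -12, -16; average -7.5.
Conditioning on X=5 selects the 2 unit(s) with C ∈ {5, 6}. Their E values: -2, 0. Mean = -1.
Difference = -7.5 − (-1) = -6.5.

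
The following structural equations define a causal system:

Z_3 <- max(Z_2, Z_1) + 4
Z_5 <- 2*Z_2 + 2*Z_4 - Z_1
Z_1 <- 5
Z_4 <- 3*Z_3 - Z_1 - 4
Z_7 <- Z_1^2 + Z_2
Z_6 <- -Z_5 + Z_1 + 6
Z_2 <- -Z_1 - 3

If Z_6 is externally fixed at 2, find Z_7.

Intervening sets Z_6 = 2 and removes its equation (Z_6 <- -Z_5 + Z_1 + 6).
No directed path runs from Z_6 to Z_7, so Z_7 keeps its natural value.
Z_2 = -Z_1 - 3  [with Z_1=5]  = -8
Z_7 = Z_1^2 + Z_2  [with Z_1=5, Z_2=-8]  = 17

17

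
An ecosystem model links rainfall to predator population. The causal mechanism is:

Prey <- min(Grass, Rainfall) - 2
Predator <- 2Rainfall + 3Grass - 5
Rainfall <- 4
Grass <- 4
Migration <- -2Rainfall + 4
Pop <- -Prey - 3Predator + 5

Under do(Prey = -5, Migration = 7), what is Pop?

Setting Prey = -5, Migration = 7 by intervention discards those variables' equations.
Predator = 2Rainfall + 3Grass - 5  [with Rainfall=4, Grass=4]  = 15
Pop = -Prey - 3Predator + 5  [with Prey=-5, Predator=15]  = -35

-35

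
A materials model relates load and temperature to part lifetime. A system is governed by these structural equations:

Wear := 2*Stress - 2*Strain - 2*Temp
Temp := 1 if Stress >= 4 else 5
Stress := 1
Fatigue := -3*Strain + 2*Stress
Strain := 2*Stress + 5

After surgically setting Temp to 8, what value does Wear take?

-28

The intervention breaks the incoming arrows to Temp: Temp := 1 if Stress >= 4 else 5 no longer applies, and Temp = 8.
Strain = 2*Stress + 5  [with Stress=1]  = 7
Wear = 2*Stress - 2*Strain - 2*Temp  [with Stress=1, Strain=7, Temp=8]  = -28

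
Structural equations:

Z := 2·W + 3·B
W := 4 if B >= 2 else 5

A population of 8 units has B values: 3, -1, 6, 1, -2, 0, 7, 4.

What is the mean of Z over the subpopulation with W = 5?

Conditioning on W=5 selects the 4 unit(s) with B ∈ {-1, 1, -2, 0}. Their Z values: 7, 13, 4, 10. Mean = 8.5.

8.5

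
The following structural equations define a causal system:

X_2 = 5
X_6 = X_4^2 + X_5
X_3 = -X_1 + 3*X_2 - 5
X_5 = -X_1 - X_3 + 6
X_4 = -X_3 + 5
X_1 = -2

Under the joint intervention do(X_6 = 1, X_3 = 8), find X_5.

0

Under do(X_6 = 1, X_3 = 8), each intervened variable's structural equation is replaced by its fixed value.
X_5 = -X_1 - X_3 + 6  [with X_1=-2, X_3=8]  = 0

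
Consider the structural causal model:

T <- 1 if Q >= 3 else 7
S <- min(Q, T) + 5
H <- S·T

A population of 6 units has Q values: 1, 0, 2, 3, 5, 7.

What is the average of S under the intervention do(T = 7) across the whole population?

8

Under do(T=7), T's equation is replaced by T=7 for every unit. Per-unit S: 6, 5, 7, 8, 10, 12. Mean = 8.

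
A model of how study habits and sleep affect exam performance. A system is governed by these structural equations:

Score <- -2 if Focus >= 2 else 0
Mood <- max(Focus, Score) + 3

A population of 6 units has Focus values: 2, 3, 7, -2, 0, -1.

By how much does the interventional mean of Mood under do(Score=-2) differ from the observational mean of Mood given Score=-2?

The intervention sets Score=-2 in all 6 units regardless of Focus. Recomputing Mood per unit gives 5, 6, 10, 1, 3, 2; average 4.5.
Observing Score=-2 restricts to units where Score's equation naturally yields -2: Focus ∈ {2, 3, 7}. In that subpopulation Mood = 5, 6, 10, mean 7.
Difference = 4.5 − 7 = -2.5.

-2.5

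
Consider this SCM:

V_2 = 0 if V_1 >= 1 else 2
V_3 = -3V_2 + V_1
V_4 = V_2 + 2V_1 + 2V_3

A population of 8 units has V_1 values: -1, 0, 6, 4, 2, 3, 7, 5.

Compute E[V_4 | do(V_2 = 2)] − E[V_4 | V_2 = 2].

15

The intervention sets V_2=2 in all 8 units regardless of V_1. Recomputing V_4 per unit gives -14, -10, 14, 6, -2, 2, 18, 10; average 3.
Observing V_2=2 restricts to units where V_2's equation naturally yields 2: V_1 ∈ {-1, 0}. In that subpopulation V_4 = -14, -10, mean -12.
Difference = 3 − (-12) = 15.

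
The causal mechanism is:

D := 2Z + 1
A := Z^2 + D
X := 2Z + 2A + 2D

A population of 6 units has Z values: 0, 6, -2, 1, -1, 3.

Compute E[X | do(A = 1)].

11

do(A=1) breaks A's dependence on Z. With A=1 fixed, X across the units is 4, 40, -8, 10, -2, 22, mean 11.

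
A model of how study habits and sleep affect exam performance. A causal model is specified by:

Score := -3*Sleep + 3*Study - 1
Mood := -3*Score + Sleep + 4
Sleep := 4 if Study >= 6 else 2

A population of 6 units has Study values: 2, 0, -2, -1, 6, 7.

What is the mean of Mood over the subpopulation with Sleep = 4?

Observing Sleep=4 restricts to units where Sleep's equation naturally yields 4: Study ∈ {6, 7}. In that subpopulation Mood = -7, -16, mean -11.5.

-11.5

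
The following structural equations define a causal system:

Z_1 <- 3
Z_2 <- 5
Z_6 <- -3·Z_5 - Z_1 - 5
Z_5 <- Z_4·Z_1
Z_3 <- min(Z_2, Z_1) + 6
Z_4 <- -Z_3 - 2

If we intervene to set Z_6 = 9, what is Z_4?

do(Z_6=9) replaces the equation Z_6 <- -3·Z_5 - Z_1 - 5 with the constant Z_6 = 9.
No directed path runs from Z_6 to Z_4, so Z_4 keeps its natural value.
Z_3 = min(Z_2, Z_1) + 6  [with Z_2=5, Z_1=3]  = 9
Z_4 = -Z_3 - 2  [with Z_3=9]  = -11

-11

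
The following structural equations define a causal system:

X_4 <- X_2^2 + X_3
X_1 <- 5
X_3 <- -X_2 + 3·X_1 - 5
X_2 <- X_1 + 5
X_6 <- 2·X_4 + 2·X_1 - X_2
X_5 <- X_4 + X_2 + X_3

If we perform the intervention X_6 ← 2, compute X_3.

do(X_6=2) replaces the equation X_6 <- 2·X_4 + 2·X_1 - X_2 with the constant X_6 = 2.
X_3 is not downstream of the intervention, so its value is determined by the original equations.
X_2 = X_1 + 5  [with X_1=5]  = 10
X_3 = -X_2 + 3·X_1 - 5  [with X_2=10, X_1=5]  = 0

0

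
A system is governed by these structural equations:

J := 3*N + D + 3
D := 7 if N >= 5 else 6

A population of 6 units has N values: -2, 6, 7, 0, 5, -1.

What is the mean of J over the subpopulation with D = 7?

28

Conditioning on D=7 selects the 3 unit(s) with N ∈ {6, 7, 5}. Their J values: 28, 31, 25. Mean = 28.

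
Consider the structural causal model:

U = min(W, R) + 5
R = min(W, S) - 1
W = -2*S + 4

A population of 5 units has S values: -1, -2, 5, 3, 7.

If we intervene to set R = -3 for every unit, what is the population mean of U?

0

Every unit gets R=-3 under the intervention. U values become 2, 2, -1, 2, -5; E[U|do(R=-3)] = 0.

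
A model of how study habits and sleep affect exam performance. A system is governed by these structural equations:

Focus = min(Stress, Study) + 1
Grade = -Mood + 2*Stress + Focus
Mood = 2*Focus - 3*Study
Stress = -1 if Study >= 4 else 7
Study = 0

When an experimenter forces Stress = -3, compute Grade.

-4

do(Stress=-3) replaces the equation Stress = -1 if Study >= 4 else 7 with the constant Stress = -3.
Focus = min(Stress, Study) + 1  [with Stress=-3, Study=0]  = -2
Mood = 2*Focus - 3*Study  [with Focus=-2, Study=0]  = -4
Grade = -Mood + 2*Stress + Focus  [with Mood=-4, Stress=-3, Focus=-2]  = -4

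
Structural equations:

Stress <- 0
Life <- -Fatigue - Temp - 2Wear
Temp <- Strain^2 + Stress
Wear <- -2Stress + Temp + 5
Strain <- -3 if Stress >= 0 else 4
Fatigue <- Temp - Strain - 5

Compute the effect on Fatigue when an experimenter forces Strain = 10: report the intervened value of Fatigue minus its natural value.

78

do(Strain=10) replaces the equation Strain <- -3 if Stress >= 0 else 4 with the constant Strain = 10.
Temp = Strain^2 + Stress  [with Strain=10, Stress=0]  = 100
Fatigue = Temp - Strain - 5  [with Temp=100, Strain=10]  = 85
Without intervention: Strain = -3 if Stress >= 0 else 4  [with Stress=0]  = -3; Temp = Strain^2 + Stress  [with Strain=-3, Stress=0]  = 9; Fatigue = Temp - Strain - 5  [with Temp=9, Strain=-3]  = 7.
Change = 85 − 7 = 78.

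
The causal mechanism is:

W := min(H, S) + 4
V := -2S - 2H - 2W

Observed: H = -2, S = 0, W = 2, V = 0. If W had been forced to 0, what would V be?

The intervention breaks the incoming arrows to W: W := min(H, S) + 4 no longer applies, and W = 0.
V = -2S - 2H - 2W  [with S=0, H=-2, W=0]  = 4

4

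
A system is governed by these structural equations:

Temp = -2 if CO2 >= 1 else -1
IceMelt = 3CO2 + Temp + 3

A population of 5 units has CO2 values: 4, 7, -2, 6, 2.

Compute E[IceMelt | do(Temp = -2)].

11.2

Every unit gets Temp=-2 under the intervention. IceMelt values become 13, 22, -5, 19, 7; E[IceMelt|do(Temp=-2)] = 11.2.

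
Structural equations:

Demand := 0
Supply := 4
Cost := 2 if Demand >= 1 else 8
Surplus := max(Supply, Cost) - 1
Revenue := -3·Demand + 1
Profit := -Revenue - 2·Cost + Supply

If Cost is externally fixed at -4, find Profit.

11

do(Cost=-4) replaces the equation Cost := 2 if Demand >= 1 else 8 with the constant Cost = -4.
Revenue = -3·Demand + 1  [with Demand=0]  = 1
Profit = -Revenue - 2·Cost + Supply  [with Revenue=1, Cost=-4, Supply=4]  = 11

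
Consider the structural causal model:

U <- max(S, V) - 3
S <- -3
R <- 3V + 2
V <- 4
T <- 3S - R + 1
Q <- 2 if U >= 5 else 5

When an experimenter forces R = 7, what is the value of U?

1

Under do(R=7), the mechanism R <- 3V + 2 is discarded; R is fixed at 7.
Since U is not a descendant of the intervened variable, it is unaffected.
U = max(S, V) - 3  [with S=-3, V=4]  = 1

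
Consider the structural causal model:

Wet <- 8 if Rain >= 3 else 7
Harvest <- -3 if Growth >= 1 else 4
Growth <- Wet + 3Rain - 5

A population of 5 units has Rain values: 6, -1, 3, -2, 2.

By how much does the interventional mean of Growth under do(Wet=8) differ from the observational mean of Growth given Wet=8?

-8.7

Under do(Wet=8), Wet's equation is replaced by Wet=8 for every unit. Per-unit Growth: 21, 0, 12, -3, 9. Mean = 7.8.
Conditioning on Wet=8 selects the 2 unit(s) with Rain ∈ {6, 3}. Their Growth values: 21, 12. Mean = 16.5.
Difference = 7.8 − 16.5 = -8.7.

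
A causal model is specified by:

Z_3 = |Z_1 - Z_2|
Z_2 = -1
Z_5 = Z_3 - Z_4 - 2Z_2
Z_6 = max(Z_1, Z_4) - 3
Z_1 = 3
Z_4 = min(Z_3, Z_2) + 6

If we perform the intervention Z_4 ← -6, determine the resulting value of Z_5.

12

Intervening sets Z_4 = -6 and removes its equation (Z_4 = min(Z_3, Z_2) + 6).
Z_3 = |Z_1 - Z_2|  [with Z_1=3, Z_2=-1]  = 4
Z_5 = Z_3 - Z_4 - 2Z_2  [with Z_3=4, Z_4=-6, Z_2=-1]  = 12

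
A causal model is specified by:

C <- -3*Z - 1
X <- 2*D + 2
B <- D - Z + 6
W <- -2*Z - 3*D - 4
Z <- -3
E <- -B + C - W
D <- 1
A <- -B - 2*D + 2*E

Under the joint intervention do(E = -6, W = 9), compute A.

Setting E = -6, W = 9 by intervention discards those variables' equations.
B = D - Z + 6  [with D=1, Z=-3]  = 10
A = -B - 2*D + 2*E  [with B=10, D=1, E=-6]  = -24

-24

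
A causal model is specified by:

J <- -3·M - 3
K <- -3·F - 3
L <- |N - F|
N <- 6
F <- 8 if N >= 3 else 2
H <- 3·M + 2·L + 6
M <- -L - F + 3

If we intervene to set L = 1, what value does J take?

15

do(L=1) replaces the equation L <- |N - F| with the constant L = 1.
F = 8 if N >= 3 else 2  [with N=6]  = 8
M = -L - F + 3  [with L=1, F=8]  = -6
J = -3·M - 3  [with M=-6]  = 15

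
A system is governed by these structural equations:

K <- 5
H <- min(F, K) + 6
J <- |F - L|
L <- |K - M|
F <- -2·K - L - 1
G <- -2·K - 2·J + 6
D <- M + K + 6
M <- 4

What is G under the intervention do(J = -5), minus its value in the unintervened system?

36

Under do(J=-5), the mechanism J <- |F - L| is discarded; J is fixed at -5.
G = -2·K - 2·J + 6  [with K=5, J=-5]  = 6
Without intervention: L = |K - M|  [with K=5, M=4]  = 1; F = -2·K - L - 1  [with K=5, L=1]  = -12; J = |F - L|  [with F=-12, L=1]  = 13; G = -2·K - 2·J + 6  [with K=5, J=13]  = -30.
Change = 6 − (-30) = 36.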